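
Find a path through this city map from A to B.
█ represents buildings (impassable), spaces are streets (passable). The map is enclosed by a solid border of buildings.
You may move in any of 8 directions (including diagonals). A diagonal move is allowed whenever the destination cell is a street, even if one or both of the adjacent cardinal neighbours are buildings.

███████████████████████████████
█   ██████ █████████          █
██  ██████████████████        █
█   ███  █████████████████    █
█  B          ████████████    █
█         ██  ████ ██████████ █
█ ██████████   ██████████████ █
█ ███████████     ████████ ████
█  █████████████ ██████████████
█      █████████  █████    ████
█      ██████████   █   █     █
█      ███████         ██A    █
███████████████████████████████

Finding the shortest path from A to B:
Movement: 8-directional
Path length: 23 steps
Directions: up → up-left → left → down-left → left → down-left → left → up-left → up-left → up-left → up-left → left → up-left → up-left → up-left → left → left → left → left → left → left → left → left

Solution:

███████████████████████████████
█   ██████ █████████          █
██  ██████████████████        █
█   ███  █████████████████    █
█  B←←←←←←←←  ████████████    █
█         ██↖ ████ ██████████ █
█ ██████████ ↖ ██████████████ █
█ ███████████ ↖←  ████████ ████
█  █████████████↖██████████████
█      █████████ ↖█████↙←  ████
█      ██████████ ↖ █↙← █↖    █
█      ███████     ↖←  ██A    █
███████████████████████████████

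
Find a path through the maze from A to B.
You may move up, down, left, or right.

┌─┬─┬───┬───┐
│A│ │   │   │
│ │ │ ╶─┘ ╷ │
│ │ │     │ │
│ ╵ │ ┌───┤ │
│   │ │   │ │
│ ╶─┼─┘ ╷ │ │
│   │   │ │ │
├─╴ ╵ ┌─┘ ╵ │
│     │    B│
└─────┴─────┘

Finding the shortest path through the maze:
Path length: 13 steps
Directions: down → down → down → right → down → right → up → right → up → right → down → down → right

Solution:

┌─┬─┬───┬───┐
│A│ │   │   │
│ │ │ ╶─┘ ╷ │
│↓│ │     │ │
│ ╵ │ ┌───┤ │
│↓  │ │↱ ↓│ │
│ ╶─┼─┘ ╷ │ │
│↳ ↓│↱ ↑│↓│ │
├─╴ ╵ ┌─┘ ╵ │
│  ↳ ↑│  ↳ B│
└─────┴─────┘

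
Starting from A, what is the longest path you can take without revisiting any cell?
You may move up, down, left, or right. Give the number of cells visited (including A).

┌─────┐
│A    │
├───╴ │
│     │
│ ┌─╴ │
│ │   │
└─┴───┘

Finding longest simple path using DFS:
Start: (0, 0)
Longest path visits 7 cells
Path: A → right → right → down → left → left → down

Solution:

┌─────┐
│A → ↓│
├───╴ │
│↓ ← ↲│
│ ┌─╴ │
│B│   │
└─┴───┘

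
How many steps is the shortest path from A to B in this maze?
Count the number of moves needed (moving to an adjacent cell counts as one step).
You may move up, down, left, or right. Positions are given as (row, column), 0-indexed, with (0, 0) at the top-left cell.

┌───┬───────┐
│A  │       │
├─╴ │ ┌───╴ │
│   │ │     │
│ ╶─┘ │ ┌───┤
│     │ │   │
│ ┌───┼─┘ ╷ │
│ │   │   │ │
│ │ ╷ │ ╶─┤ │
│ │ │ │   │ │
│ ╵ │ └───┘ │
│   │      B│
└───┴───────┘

Using BFS to find shortest path:
Start: (0, 0), End: (5, 5)
Path found:
(0,0) → (0,1) → (1,1) → (1,0) → (2,0) → (3,0) → (4,0) → (5,0) → (5,1) → (4,1) → (3,1) → (3,2) → (4,2) → (5,2) → (5,3) → (5,4) → (5,5)
Number of steps: 16

Solution:

┌───┬───────┐
│A ↓│       │
├─╴ │ ┌───╴ │
│↓ ↲│ │     │
│ ╶─┘ │ ┌───┤
│↓    │ │   │
│ ┌───┼─┘ ╷ │
│↓│↱ ↓│   │ │
│ │ ╷ │ ╶─┤ │
│↓│↑│↓│   │ │
│ ╵ │ └───┘ │
│↳ ↑│↳ → → B│
└───┴───────┘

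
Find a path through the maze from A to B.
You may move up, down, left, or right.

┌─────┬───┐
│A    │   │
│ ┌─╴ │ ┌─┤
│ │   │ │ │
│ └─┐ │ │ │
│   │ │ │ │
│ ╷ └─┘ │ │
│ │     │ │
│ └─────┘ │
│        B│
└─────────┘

Finding the shortest path through the maze:
Path length: 8 steps
Directions: down → down → down → down → right → right → right → right

Solution:

┌─────┬───┐
│A    │   │
│ ┌─╴ │ ┌─┤
│↓│   │ │ │
│ └─┐ │ │ │
│↓  │ │ │ │
│ ╷ └─┘ │ │
│↓│     │ │
│ └─────┘ │
│↳ → → → B│
└─────────┘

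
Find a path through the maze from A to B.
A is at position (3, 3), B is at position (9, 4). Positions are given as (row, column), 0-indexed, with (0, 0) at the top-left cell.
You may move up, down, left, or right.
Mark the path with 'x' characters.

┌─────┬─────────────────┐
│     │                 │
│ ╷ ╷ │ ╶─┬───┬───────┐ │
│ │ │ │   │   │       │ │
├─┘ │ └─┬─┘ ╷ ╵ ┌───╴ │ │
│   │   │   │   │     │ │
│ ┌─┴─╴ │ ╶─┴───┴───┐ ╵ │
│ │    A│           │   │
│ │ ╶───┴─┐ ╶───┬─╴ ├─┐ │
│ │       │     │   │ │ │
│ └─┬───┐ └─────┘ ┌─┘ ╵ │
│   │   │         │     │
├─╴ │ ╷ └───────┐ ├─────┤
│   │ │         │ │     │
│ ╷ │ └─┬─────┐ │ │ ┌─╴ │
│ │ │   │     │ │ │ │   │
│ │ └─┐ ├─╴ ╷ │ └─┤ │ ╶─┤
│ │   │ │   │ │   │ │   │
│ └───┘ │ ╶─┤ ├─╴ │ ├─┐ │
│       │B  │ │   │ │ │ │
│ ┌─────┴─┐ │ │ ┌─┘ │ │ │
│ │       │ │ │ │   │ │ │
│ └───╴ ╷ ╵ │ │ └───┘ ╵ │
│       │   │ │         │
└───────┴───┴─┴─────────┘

Finding the shortest path from (3, 3) to (9, 4):
Path length: 29 steps
Directions: up → left → up → up → left → down → down → left → down → down → down → right → down → left → down → down → down → down → down → right → right → right → up → right → down → right → up → up → left

Solution:

┌─────┬─────────────────┐
│  x x│                 │
│ ╷ ╷ │ ╶─┬───┬───────┐ │
│ │x│x│   │   │       │ │
├─┘ │ └─┬─┘ ╷ ╵ ┌───╴ │ │
│x x│x x│   │   │     │ │
│ ┌─┴─╴ │ ╶─┴───┴───┐ ╵ │
│x│    A│           │   │
│ │ ╶───┴─┐ ╶───┬─╴ ├─┐ │
│x│       │     │   │ │ │
│ └─┬───┐ └─────┘ ┌─┘ ╵ │
│x x│   │         │     │
├─╴ │ ╷ └───────┐ ├─────┤
│x x│ │         │ │     │
│ ╷ │ └─┬─────┐ │ │ ┌─╴ │
│x│ │   │     │ │ │ │   │
│ │ └─┐ ├─╴ ╷ │ └─┤ │ ╶─┤
│x│   │ │   │ │   │ │   │
│ └───┘ │ ╶─┤ ├─╴ │ ├─┐ │
│x      │B x│ │   │ │ │ │
│ ┌─────┴─┐ │ │ ┌─┘ │ │ │
│x│    x x│x│ │ │   │ │ │
│ └───╴ ╷ ╵ │ │ └───┘ ╵ │
│x x x x│x x│ │         │
└───────┴───┴─┴─────────┘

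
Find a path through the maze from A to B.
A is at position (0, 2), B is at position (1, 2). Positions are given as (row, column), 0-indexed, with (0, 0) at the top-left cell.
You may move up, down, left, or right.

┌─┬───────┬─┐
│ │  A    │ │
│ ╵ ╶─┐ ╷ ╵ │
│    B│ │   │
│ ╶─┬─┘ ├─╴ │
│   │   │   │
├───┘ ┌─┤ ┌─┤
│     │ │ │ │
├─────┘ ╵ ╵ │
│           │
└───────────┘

Finding the shortest path from (0, 2) to (1, 2):
Path length: 3 steps
Directions: left → down → right

Solution:

┌─┬───────┬─┐
│ │↓ A    │ │
│ ╵ ╶─┐ ╷ ╵ │
│  ↳ B│ │   │
│ ╶─┬─┘ ├─╴ │
│   │   │   │
├───┘ ┌─┤ ┌─┤
│     │ │ │ │
├─────┘ ╵ ╵ │
│           │
└───────────┘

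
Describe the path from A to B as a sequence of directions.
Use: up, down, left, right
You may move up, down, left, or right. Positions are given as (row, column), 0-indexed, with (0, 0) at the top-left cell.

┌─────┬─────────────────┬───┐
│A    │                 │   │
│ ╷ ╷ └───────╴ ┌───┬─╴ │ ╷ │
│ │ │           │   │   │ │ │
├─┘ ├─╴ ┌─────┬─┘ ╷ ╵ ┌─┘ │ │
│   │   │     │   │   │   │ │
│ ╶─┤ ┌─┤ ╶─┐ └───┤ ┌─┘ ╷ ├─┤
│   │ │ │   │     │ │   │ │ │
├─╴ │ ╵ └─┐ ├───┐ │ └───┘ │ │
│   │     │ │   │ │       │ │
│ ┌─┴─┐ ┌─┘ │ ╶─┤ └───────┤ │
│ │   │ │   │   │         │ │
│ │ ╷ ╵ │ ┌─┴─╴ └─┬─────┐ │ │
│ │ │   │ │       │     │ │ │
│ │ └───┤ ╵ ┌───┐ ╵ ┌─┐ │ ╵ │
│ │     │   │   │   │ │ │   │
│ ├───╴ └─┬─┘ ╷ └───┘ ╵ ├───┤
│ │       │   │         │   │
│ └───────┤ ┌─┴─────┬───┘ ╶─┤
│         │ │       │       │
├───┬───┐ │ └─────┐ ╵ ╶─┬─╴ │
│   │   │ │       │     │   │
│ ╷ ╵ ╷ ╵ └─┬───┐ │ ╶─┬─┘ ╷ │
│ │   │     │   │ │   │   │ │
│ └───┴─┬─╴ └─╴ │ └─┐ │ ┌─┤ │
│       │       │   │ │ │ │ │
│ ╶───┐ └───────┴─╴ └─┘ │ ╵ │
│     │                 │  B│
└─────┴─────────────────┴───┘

Finding the path and converting it to directions:
Path through cells: (0,0) → (0,1) → (1,1) → (2,1) → (2,0) → (3,0) → (3,1) → (4,1) → (4,0) → (5,0) → (6,0) → (7,0) → (8,0) → (9,0) → (9,1) → (9,2) → (9,3) → (9,4) → (10,4) → (11,4) → (11,3) → (10,3) → (10,2) → (11,2) → (11,1) → (10,1) → (10,0) → (11,0) → (12,0) → (12,1) → (12,2) → (12,3) → (13,3) → (13,4) → (13,5) → (13,6) → (13,7) → (13,8) → (13,9) → (13,10) → (13,11) → (12,11) → (11,11) → (11,12) → (10,12) → (10,13) → (11,13) → (12,13) → (13,13)
Directions: right, down, down, left, down, right, down, left, down, down, down, down, down, right, right, right, right, down, down, left, up, left, down, left, up, left, down, down, right, right, right, down, right, right, right, right, right, right, right, right, up, up, right, up, right, down, down, down

Solution:

┌─────┬─────────────────┬───┐
│A ↓  │                 │   │
│ ╷ ╷ └───────╴ ┌───┬─╴ │ ╷ │
│ │↓│           │   │   │ │ │
├─┘ ├─╴ ┌─────┬─┘ ╷ ╵ ┌─┘ │ │
│↓ ↲│   │     │   │   │   │ │
│ ╶─┤ ┌─┤ ╶─┐ └───┤ ┌─┘ ╷ ├─┤
│↳ ↓│ │ │   │     │ │   │ │ │
├─╴ │ ╵ └─┐ ├───┐ │ └───┘ │ │
│↓ ↲│     │ │   │ │       │ │
│ ┌─┴─┐ ┌─┘ │ ╶─┤ └───────┤ │
│↓│   │ │   │   │         │ │
│ │ ╷ ╵ │ ┌─┴─╴ └─┬─────┐ │ │
│↓│ │   │ │       │     │ │ │
│ │ └───┤ ╵ ┌───┐ ╵ ┌─┐ │ ╵ │
│↓│     │   │   │   │ │ │   │
│ ├───╴ └─┬─┘ ╷ └───┘ ╵ ├───┤
│↓│       │   │         │   │
│ └───────┤ ┌─┴─────┬───┘ ╶─┤
│↳ → → → ↓│ │       │       │
├───┬───┐ │ └─────┐ ╵ ╶─┬─╴ │
│↓ ↰│↓ ↰│↓│       │     │↱ ↓│
│ ╷ ╵ ╷ ╵ └─┬───┐ │ ╶─┬─┘ ╷ │
│↓│↑ ↲│↑ ↲  │   │ │   │↱ ↑│↓│
│ └───┴─┬─╴ └─╴ │ └─┐ │ ┌─┤ │
│↳ → → ↓│       │   │ │↑│ │↓│
│ ╶───┐ └───────┴─╴ └─┘ │ ╵ │
│     │↳ → → → → → → → ↑│  B│
└─────┴─────────────────┴───┘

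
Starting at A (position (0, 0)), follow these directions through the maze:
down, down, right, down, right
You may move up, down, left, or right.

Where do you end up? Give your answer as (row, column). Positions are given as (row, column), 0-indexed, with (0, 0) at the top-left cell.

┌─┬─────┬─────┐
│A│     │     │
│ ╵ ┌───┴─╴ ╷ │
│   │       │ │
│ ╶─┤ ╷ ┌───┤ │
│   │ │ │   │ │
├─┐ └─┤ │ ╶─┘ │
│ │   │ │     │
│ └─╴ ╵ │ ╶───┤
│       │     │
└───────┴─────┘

Following directions step by step:
Start: (0, 0)
  down: (0, 0) → (1, 0)
  down: (1, 0) → (2, 0)
  right: (2, 0) → (2, 1)
  down: (2, 1) → (3, 1)
  right: (3, 1) → (3, 2)
Final position: (3, 2)

Path taken:

┌─┬─────┬─────┐
│A│     │     │
│ ╵ ┌───┴─╴ ╷ │
│↓  │       │ │
│ ╶─┤ ╷ ┌───┤ │
│↳ ↓│ │ │   │ │
├─┐ └─┤ │ ╶─┘ │
│ │↳ B│ │     │
│ └─╴ ╵ │ ╶───┤
│       │     │
└───────┴─────┘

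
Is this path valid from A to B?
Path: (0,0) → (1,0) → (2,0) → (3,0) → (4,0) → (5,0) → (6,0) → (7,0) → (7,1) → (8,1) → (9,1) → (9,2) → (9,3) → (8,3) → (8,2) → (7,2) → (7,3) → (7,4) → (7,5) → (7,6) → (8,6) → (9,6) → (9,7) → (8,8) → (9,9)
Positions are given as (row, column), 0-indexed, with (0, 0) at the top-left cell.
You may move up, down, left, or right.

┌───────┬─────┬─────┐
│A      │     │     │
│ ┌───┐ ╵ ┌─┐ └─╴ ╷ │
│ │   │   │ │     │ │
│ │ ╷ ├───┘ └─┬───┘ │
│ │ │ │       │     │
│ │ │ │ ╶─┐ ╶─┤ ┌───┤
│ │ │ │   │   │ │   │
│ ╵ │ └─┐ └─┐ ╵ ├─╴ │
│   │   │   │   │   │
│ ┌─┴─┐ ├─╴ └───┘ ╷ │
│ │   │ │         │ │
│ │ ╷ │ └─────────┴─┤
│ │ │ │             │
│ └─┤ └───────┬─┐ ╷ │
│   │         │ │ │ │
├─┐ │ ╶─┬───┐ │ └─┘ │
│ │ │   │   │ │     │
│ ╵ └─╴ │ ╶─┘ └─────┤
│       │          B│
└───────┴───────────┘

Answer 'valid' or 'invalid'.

Checking path validity:
Result: Invalid move at step 23: cannot move from (9, 7) to (8, 8).

invalid

Correct solution:

┌───────┬─────┬─────┐
│A      │     │     │
│ ┌───┐ ╵ ┌─┐ └─╴ ╷ │
│↓│   │   │ │     │ │
│ │ ╷ ├───┘ └─┬───┘ │
│↓│ │ │       │     │
│ │ │ │ ╶─┐ ╶─┤ ┌───┤
│↓│ │ │   │   │ │   │
│ ╵ │ └─┐ └─┐ ╵ ├─╴ │
│↓  │   │   │   │   │
│ ┌─┴─┐ ├─╴ └───┘ ╷ │
│↓│   │ │         │ │
│ │ ╷ │ └─────────┴─┤
│↓│ │ │             │
│ └─┤ └───────┬─┐ ╷ │
│↳ ↓│↱ → → → ↓│ │ │ │
├─┐ │ ╶─┬───┐ │ └─┘ │
│ │↓│↑ ↰│   │↓│     │
│ ╵ └─╴ │ ╶─┘ └─────┤
│  ↳ → ↑│    ↳ → → B│
└───────┴───────────┘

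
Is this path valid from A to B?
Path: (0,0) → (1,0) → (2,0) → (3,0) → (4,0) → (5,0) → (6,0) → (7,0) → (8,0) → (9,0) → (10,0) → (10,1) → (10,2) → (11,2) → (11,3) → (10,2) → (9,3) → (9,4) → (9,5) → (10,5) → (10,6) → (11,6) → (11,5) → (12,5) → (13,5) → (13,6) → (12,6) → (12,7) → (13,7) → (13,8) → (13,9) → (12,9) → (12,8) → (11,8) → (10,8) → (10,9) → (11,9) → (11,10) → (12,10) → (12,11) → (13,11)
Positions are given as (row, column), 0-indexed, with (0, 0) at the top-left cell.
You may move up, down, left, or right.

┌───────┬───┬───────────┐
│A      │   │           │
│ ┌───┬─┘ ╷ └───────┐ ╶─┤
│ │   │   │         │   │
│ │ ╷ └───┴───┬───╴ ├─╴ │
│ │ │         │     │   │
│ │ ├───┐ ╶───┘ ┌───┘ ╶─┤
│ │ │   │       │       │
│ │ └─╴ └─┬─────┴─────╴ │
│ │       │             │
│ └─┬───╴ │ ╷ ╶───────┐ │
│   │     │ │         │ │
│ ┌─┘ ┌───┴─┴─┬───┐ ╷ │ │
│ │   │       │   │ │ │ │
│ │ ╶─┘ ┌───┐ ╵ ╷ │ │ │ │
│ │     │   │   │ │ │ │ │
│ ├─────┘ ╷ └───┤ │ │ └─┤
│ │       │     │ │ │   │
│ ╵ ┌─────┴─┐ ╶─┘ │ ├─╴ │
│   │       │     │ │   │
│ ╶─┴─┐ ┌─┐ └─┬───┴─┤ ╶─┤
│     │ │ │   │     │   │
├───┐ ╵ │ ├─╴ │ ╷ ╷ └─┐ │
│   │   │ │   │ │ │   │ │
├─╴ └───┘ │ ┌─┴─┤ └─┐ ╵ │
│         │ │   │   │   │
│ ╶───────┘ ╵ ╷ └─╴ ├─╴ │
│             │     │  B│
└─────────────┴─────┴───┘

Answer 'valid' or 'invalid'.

Checking path validity:
Result: Invalid move at step 15: cannot move from (11, 3) to (10, 2).

invalid

Correct solution:

┌───────┬───┬───────────┐
│A      │   │           │
│ ┌───┬─┘ ╷ └───────┐ ╶─┤
│↓│   │   │         │   │
│ │ ╷ └───┴───┬───╴ ├─╴ │
│↓│ │         │     │   │
│ │ ├───┐ ╶───┘ ┌───┘ ╶─┤
│↓│ │   │       │       │
│ │ └─╴ └─┬─────┴─────╴ │
│↓│       │             │
│ └─┬───╴ │ ╷ ╶───────┐ │
│↓  │     │ │         │ │
│ ┌─┘ ┌───┴─┴─┬───┐ ╷ │ │
│↓│   │       │   │ │ │ │
│ │ ╶─┘ ┌───┐ ╵ ╷ │ │ │ │
│↓│     │   │   │ │ │ │ │
│ ├─────┘ ╷ └───┤ │ │ └─┤
│↓│       │     │ │ │   │
│ ╵ ┌─────┴─┐ ╶─┘ │ ├─╴ │
│↓  │  ↱ → ↓│     │ │   │
│ ╶─┴─┐ ┌─┐ └─┬───┴─┤ ╶─┤
│↳ → ↓│↑│ │↳ ↓│  ↱ ↓│   │
├───┐ ╵ │ ├─╴ │ ╷ ╷ └─┐ │
│   │↳ ↑│ │↓ ↲│ │↑│↳ ↓│ │
├─╴ └───┘ │ ┌─┴─┤ └─┐ ╵ │
│         │↓│↱ ↓│↑ ↰│↳ ↓│
│ ╶───────┘ ╵ ╷ └─╴ ├─╴ │
│          ↳ ↑│↳ → ↑│  B│
└─────────────┴─────┴───┘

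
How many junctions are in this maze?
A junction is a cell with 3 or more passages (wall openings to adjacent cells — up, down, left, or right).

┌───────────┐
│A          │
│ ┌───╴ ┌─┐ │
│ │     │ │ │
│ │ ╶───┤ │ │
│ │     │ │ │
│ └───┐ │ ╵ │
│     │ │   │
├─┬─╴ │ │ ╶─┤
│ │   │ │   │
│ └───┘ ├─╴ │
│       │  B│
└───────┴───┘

Checking each cell for number of passages:

Junctions found (3+ passages):
  (0, 3): 3 passages
  (3, 4): 3 passages
Total junctions: 2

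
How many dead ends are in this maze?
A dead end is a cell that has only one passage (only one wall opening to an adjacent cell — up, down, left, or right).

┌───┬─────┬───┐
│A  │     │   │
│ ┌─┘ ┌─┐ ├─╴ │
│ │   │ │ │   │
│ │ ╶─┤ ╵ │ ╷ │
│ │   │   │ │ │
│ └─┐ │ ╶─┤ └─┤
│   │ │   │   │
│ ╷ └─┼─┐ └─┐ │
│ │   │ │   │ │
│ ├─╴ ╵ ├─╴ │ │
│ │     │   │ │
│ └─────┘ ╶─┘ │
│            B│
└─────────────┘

Checking each cell for number of passages:

Dead ends found at positions:
  (0, 1)
  (0, 5)
  (1, 3)
  (2, 6)
  (3, 2)
  (4, 3)
  (5, 1)
Total dead ends: 7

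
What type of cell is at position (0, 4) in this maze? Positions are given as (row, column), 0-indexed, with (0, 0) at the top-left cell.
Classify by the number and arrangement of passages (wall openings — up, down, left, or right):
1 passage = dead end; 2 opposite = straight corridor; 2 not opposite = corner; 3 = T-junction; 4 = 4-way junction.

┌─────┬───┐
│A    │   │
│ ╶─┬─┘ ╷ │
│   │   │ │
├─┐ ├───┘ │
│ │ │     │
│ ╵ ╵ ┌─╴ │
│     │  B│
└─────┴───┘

Checking cell at (0, 4):
Number of passages: 2
Cell type: corner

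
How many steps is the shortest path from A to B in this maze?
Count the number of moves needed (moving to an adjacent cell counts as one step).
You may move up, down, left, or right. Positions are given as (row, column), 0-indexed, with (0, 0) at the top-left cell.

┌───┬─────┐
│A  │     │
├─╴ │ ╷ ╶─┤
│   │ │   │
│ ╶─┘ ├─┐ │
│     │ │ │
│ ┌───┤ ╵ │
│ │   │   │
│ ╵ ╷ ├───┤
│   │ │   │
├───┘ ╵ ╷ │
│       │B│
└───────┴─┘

Using BFS to find shortest path:
Start: (0, 0), End: (5, 4)
Path found:
(0,0) → (0,1) → (1,1) → (1,0) → (2,0) → (3,0) → (4,0) → (4,1) → (3,1) → (3,2) → (4,2) → (5,2) → (5,3) → (4,3) → (4,4) → (5,4)
Number of steps: 15

Solution:

┌───┬─────┐
│A ↓│     │
├─╴ │ ╷ ╶─┤
│↓ ↲│ │   │
│ ╶─┘ ├─┐ │
│↓    │ │ │
│ ┌───┤ ╵ │
│↓│↱ ↓│   │
│ ╵ ╷ ├───┤
│↳ ↑│↓│↱ ↓│
├───┘ ╵ ╷ │
│    ↳ ↑│B│
└───────┴─┘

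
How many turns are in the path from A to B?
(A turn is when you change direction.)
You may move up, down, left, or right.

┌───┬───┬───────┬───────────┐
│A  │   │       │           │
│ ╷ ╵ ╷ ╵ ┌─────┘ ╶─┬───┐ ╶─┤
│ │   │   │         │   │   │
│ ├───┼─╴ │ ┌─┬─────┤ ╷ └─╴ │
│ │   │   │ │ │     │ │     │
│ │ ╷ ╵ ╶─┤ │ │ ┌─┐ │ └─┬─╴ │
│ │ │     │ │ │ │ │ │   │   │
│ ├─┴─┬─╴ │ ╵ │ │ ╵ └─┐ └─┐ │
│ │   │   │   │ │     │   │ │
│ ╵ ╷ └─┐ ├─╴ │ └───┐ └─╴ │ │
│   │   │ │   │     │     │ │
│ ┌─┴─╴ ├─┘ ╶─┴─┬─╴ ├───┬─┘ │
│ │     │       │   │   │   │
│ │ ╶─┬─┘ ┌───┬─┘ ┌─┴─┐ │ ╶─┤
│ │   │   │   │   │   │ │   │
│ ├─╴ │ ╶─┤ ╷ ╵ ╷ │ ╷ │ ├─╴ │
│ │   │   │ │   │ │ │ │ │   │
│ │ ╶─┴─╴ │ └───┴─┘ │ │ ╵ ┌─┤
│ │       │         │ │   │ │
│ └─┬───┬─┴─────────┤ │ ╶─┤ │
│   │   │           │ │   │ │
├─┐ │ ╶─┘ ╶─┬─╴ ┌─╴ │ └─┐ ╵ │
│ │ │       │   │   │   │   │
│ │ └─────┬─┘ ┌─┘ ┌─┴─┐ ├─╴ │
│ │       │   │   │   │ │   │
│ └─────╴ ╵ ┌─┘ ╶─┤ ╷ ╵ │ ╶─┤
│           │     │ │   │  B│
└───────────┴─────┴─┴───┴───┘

Directions: down, down, down, down, down, right, up, right, down, right, down, left, left, down, right, down, left, down, right, right, right, up, left, up, right, up, right, up, right, up, left, up, up, up, right, right, right, up, right, right, right, right, down, right, down, down, down, down, down, left, down, right, down, left, down, left, down, right, down, right, down, left, down, right
Number of turns: 45

Solution:

┌───┬───┬───────┬───────────┐
│A  │   │       │↱ → → → ↓  │
│ ╷ ╵ ╷ ╵ ┌─────┘ ╶─┬───┐ ╶─┤
│↓│   │   │↱ → → ↑  │   │↳ ↓│
│ ├───┼─╴ │ ┌─┬─────┤ ╷ └─╴ │
│↓│   │   │↑│ │     │ │    ↓│
│ │ ╷ ╵ ╶─┤ │ │ ┌─┐ │ └─┬─╴ │
│↓│ │     │↑│ │ │ │ │   │  ↓│
│ ├─┴─┬─╴ │ ╵ │ │ ╵ └─┐ └─┐ │
│↓│↱ ↓│   │↑ ↰│ │     │   │↓│
│ ╵ ╷ └─┐ ├─╴ │ └───┐ └─╴ │ │
│↳ ↑│↳ ↓│ │↱ ↑│     │     │↓│
│ ┌─┴─╴ ├─┘ ╶─┴─┬─╴ ├───┬─┘ │
│ │↓ ← ↲│↱ ↑    │   │   │↓ ↲│
│ │ ╶─┬─┘ ┌───┬─┘ ┌─┴─┐ │ ╶─┤
│ │↳ ↓│↱ ↑│   │   │   │ │↳ ↓│
│ ├─╴ │ ╶─┤ ╷ ╵ ╷ │ ╷ │ ├─╴ │
│ │↓ ↲│↑ ↰│ │   │ │ │ │ │↓ ↲│
│ │ ╶─┴─╴ │ └───┴─┘ │ │ ╵ ┌─┤
│ │↳ → → ↑│         │ │↓ ↲│ │
│ └─┬───┬─┴─────────┤ │ ╶─┤ │
│   │   │           │ │↳ ↓│ │
├─┐ │ ╶─┘ ╶─┬─╴ ┌─╴ │ └─┐ ╵ │
│ │ │       │   │   │   │↳ ↓│
│ │ └─────┬─┘ ┌─┘ ┌─┴─┐ ├─╴ │
│ │       │   │   │   │ │↓ ↲│
│ └─────╴ ╵ ┌─┘ ╶─┤ ╷ ╵ │ ╶─┤
│           │     │ │   │↳ B│
└───────────┴─────┴─┴───┴───┘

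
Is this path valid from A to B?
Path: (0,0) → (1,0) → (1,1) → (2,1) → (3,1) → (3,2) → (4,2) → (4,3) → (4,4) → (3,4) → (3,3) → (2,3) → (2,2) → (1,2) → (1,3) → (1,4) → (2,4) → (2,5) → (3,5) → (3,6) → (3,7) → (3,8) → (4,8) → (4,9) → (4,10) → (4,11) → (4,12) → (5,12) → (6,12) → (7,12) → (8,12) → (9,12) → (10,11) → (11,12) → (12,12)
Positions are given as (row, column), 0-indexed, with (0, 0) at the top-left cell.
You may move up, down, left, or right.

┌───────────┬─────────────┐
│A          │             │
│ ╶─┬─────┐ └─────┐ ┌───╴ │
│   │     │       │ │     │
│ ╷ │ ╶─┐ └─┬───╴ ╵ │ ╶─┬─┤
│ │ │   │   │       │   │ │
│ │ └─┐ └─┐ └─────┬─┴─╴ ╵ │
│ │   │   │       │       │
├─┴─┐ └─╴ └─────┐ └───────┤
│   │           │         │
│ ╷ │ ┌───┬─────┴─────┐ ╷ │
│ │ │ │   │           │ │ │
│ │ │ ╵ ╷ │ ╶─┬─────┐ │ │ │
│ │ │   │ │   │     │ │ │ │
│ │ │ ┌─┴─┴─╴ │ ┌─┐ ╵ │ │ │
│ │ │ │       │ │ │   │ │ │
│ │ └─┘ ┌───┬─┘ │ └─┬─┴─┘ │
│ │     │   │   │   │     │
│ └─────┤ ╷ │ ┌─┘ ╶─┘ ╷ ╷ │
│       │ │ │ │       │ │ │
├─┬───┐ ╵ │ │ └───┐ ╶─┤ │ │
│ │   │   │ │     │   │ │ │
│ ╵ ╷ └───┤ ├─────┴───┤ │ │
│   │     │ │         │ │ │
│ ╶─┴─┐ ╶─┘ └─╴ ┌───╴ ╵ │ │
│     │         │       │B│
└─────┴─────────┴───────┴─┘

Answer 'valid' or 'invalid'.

Checking path validity:
Result: Invalid move at step 32: cannot move from (9, 12) to (10, 11).

invalid

Correct solution:

┌───────────┬─────────────┐
│A          │             │
│ ╶─┬─────┐ └─────┐ ┌───╴ │
│↳ ↓│↱ → ↓│       │ │     │
│ ╷ │ ╶─┐ └─┬───╴ ╵ │ ╶─┬─┤
│ │↓│↑ ↰│↳ ↓│       │   │ │
│ │ └─┐ └─┐ └─────┬─┴─╴ ╵ │
│ │↳ ↓│↑ ↰│↳ → → ↓│       │
├─┴─┐ └─╴ └─────┐ └───────┤
│   │↳ → ↑      │↳ → → → ↓│
│ ╷ │ ┌───┬─────┴─────┐ ╷ │
│ │ │ │   │           │ │↓│
│ │ │ ╵ ╷ │ ╶─┬─────┐ │ │ │
│ │ │   │ │   │     │ │ │↓│
│ │ │ ┌─┴─┴─╴ │ ┌─┐ ╵ │ │ │
│ │ │ │       │ │ │   │ │↓│
│ │ └─┘ ┌───┬─┘ │ └─┬─┴─┘ │
│ │     │   │   │   │    ↓│
│ └─────┤ ╷ │ ┌─┘ ╶─┘ ╷ ╷ │
│       │ │ │ │       │ │↓│
├─┬───┐ ╵ │ │ └───┐ ╶─┤ │ │
│ │   │   │ │     │   │ │↓│
│ ╵ ╷ └───┤ ├─────┴───┤ │ │
│   │     │ │         │ │↓│
│ ╶─┴─┐ ╶─┘ └─╴ ┌───╴ ╵ │ │
│     │         │       │B│
└─────┴─────────┴───────┴─┘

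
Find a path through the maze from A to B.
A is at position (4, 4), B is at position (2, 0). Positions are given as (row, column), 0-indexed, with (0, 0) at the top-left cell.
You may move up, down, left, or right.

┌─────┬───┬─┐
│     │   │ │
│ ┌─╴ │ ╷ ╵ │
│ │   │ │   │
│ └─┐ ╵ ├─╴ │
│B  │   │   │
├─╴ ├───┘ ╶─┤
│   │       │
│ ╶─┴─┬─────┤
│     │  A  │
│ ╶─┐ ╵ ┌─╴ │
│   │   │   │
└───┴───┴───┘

Finding the shortest path from (4, 4) to (2, 0):
Path length: 10 steps
Directions: left → down → left → up → left → left → up → right → up → left

Solution:

┌─────┬───┬─┐
│     │   │ │
│ ┌─╴ │ ╷ ╵ │
│ │   │ │   │
│ └─┐ ╵ ├─╴ │
│B ↰│   │   │
├─╴ ├───┘ ╶─┤
│↱ ↑│       │
│ ╶─┴─┬─────┤
│↑ ← ↰│↓ A  │
│ ╶─┐ ╵ ┌─╴ │
│   │↑ ↲│   │
└───┴───┴───┘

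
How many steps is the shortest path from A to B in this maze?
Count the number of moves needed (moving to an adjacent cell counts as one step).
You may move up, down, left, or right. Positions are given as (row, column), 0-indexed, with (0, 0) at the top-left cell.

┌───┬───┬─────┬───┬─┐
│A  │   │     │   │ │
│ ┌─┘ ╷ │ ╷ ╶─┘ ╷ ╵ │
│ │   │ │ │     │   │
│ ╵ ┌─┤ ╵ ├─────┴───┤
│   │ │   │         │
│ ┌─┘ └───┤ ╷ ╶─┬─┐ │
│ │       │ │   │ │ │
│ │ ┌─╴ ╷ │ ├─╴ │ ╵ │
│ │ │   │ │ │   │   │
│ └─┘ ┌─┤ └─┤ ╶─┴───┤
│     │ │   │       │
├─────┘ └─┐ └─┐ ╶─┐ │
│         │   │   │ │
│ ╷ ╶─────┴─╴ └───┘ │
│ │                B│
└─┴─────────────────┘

Using BFS to find shortest path:
Start: (0, 0), End: (7, 9)
Path found:
(0,0) → (1,0) → (2,0) → (3,0) → (4,0) → (5,0) → (5,1) → (5,2) → (4,2) → (4,3) → (3,3) → (3,4) → (4,4) → (5,4) → (5,5) → (6,5) → (6,6) → (7,6) → (7,7) → (7,8) → (7,9)
Number of steps: 20

Solution:

┌───┬───┬─────┬───┬─┐
│A  │   │     │   │ │
│ ┌─┘ ╷ │ ╷ ╶─┘ ╷ ╵ │
│↓│   │ │ │     │   │
│ ╵ ┌─┤ ╵ ├─────┴───┤
│↓  │ │   │         │
│ ┌─┘ └───┤ ╷ ╶─┬─┐ │
│↓│    ↱ ↓│ │   │ │ │
│ │ ┌─╴ ╷ │ ├─╴ │ ╵ │
│↓│ │↱ ↑│↓│ │   │   │
│ └─┘ ┌─┤ └─┤ ╶─┴───┤
│↳ → ↑│ │↳ ↓│       │
├─────┘ └─┐ └─┐ ╶─┐ │
│         │↳ ↓│   │ │
│ ╷ ╶─────┴─╴ └───┘ │
│ │          ↳ → → B│
└─┴─────────────────┘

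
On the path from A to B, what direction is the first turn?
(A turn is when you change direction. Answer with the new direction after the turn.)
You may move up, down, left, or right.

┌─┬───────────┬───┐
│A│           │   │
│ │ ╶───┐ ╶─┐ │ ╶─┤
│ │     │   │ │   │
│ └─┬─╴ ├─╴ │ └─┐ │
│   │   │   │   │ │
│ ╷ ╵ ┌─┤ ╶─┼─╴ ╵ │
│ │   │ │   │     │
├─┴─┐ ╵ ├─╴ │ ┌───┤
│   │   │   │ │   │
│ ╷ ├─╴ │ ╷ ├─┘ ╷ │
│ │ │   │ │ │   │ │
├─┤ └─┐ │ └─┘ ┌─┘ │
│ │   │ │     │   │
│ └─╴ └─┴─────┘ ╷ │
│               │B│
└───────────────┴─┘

Directions: down, down, right, down, right, up, right, up, left, left, up, right, right, right, down, right, down, left, down, right, down, left, down, down, right, right, up, right, up, right, down, down, down
First turn direction: right

Solution:

┌─┬───────────┬───┐
│A│↱ → → ↓    │   │
│ │ ╶───┐ ╶─┐ │ ╶─┤
│↓│↑ ← ↰│↳ ↓│ │   │
│ └─┬─╴ ├─╴ │ └─┐ │
│↳ ↓│↱ ↑│↓ ↲│   │ │
│ ╷ ╵ ┌─┤ ╶─┼─╴ ╵ │
│ │↳ ↑│ │↳ ↓│     │
├─┴─┐ ╵ ├─╴ │ ┌───┤
│   │   │↓ ↲│ │↱ ↓│
│ ╷ ├─╴ │ ╷ ├─┘ ╷ │
│ │ │   │↓│ │↱ ↑│↓│
├─┤ └─┐ │ └─┘ ┌─┘ │
│ │   │ │↳ → ↑│  ↓│
│ └─╴ └─┴─────┘ ╷ │
│               │B│
└───────────────┴─┘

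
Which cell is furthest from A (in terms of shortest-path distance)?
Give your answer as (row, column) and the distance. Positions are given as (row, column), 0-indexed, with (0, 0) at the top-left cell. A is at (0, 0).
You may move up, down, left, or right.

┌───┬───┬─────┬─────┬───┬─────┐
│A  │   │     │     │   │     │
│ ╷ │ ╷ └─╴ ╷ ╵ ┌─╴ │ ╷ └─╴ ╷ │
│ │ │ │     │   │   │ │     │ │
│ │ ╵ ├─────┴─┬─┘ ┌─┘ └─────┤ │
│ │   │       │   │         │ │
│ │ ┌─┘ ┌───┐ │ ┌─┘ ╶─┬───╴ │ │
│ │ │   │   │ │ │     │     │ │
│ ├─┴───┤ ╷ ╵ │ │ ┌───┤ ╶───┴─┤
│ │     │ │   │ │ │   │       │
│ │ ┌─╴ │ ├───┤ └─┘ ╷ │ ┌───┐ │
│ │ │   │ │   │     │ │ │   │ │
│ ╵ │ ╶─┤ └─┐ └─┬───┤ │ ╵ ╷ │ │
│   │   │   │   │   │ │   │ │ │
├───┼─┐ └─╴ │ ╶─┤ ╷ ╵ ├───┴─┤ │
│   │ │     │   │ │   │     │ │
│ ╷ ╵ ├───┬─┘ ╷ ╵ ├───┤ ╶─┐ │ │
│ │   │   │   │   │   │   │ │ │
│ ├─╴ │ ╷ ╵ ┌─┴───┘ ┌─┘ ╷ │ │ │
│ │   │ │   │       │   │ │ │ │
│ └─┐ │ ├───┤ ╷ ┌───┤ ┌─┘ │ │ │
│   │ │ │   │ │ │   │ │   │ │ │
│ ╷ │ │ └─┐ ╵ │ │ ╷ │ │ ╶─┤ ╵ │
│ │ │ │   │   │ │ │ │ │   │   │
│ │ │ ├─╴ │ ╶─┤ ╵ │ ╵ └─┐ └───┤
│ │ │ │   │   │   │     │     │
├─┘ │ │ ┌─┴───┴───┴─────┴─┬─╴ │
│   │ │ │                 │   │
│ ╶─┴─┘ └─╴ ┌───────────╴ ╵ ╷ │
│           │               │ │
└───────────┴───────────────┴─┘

Computing BFS distances from A to all cells:
Furthest cell: (3, 14)
Distance: 113 steps

Path from A to the furthest cell:

┌───┬───┬─────┬─────┬───┬─────┐
│A ↓│↱ ↓│  ↱ ↓│↱ → ↓│↱ ↓│  ↱ ↓│
│ ╷ │ ╷ └─╴ ╷ ╵ ┌─╴ │ ╷ └─╴ ╷ │
│ │↓│↑│↳ → ↑│↳ ↑│↓ ↲│↑│↳ → ↑│↓│
│ │ ╵ ├─────┴─┬─┘ ┌─┘ └─────┤ │
│ │↳ ↑│       │↓ ↲│  ↑ ← ← ↰│↓│
│ │ ┌─┘ ┌───┐ │ ┌─┘ ╶─┬───╴ │ │
│ │ │   │   │ │↓│     │↱ → ↑│B│
│ ├─┴───┤ ╷ ╵ │ │ ┌───┤ ╶───┴─┤
│ │     │ │   │↓│ │↱ ↓│↑ ← ← ↰│
│ │ ┌─╴ │ ├───┤ └─┘ ╷ │ ┌───┐ │
│ │ │   │ │   │↳ → ↑│↓│ │   │↑│
│ ╵ │ ╶─┤ └─┐ └─┬───┤ │ ╵ ╷ │ │
│   │   │   │   │↓ ↰│↓│   │ │↑│
├───┼─┐ └─╴ │ ╶─┤ ╷ ╵ ├───┴─┤ │
│   │ │     │↓ ↰│↓│↑ ↲│↱ → ↓│↑│
│ ╷ ╵ ├───┬─┘ ╷ ╵ ├───┤ ╶─┐ │ │
│ │   │↓ ↰│↓ ↲│↑ ↲│   │↑ ↰│↓│↑│
│ ├─╴ │ ╷ ╵ ┌─┴───┘ ┌─┘ ╷ │ │ │
│ │   │↓│↑ ↲│       │   │↑│↓│↑│
│ └─┐ │ ├───┤ ╷ ┌───┤ ┌─┘ │ │ │
│   │ │↓│   │ │ │   │ │↱ ↑│↓│↑│
│ ╷ │ │ └─┐ ╵ │ │ ╷ │ │ ╶─┤ ╵ │
│ │ │ │↳ ↓│   │ │ │ │ │↑ ↰│↳ ↑│
│ │ │ ├─╴ │ ╶─┤ ╵ │ ╵ └─┐ └───┤
│ │ │ │↓ ↲│   │   │     │↑ ← ↰│
├─┘ │ │ ┌─┴───┴───┴─────┴─┬─╴ │
│   │ │↓│  ↱ → → → → → → ↓│↱ ↑│
│ ╶─┴─┘ └─╴ ┌───────────╴ ╵ ╷ │
│      ↳ → ↑│            ↳ ↑│ │
└───────────┴───────────────┴─┘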